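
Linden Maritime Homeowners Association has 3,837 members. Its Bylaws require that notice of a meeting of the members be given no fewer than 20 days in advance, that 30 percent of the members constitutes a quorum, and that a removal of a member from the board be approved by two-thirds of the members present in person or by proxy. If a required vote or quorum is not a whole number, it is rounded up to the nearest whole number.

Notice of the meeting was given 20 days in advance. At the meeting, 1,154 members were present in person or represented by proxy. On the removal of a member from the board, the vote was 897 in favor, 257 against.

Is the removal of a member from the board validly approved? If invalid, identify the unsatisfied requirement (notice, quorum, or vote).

Valid — all requirements satisfied.

Notice: 20 days given; 20 required. Satisfied.
Quorum: 30% of 3,837 = 1,151.10, rounded up to 1,152; 1,154 present. Satisfied.
Vote: requires two-thirds of those present (1,154); 2/3 of 1154 = 769.33, rounded up to 770, so 770 needed; 897 in favor. Satisfied.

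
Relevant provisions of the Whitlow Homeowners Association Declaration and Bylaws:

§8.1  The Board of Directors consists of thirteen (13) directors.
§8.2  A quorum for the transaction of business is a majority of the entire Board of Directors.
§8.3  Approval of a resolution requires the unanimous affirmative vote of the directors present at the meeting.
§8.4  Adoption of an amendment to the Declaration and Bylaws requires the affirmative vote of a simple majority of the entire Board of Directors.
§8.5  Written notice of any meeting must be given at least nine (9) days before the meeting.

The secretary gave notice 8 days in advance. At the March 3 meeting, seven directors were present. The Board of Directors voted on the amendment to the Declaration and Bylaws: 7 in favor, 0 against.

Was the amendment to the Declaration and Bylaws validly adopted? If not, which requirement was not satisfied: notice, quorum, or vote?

Notice: 8 days given; 9 required (8 < 9). Not satisfied.
Quorum: 7 present; quorum is 7. Satisfied.
Vote: the amendment to the Declaration and Bylaws requires a majority of the entire Board of Directors (13). A majority of 13 is 7, so 7 affirmative votes are needed; 7 voted in favor. Satisfied.

Invalid — notice requirement not satisfied.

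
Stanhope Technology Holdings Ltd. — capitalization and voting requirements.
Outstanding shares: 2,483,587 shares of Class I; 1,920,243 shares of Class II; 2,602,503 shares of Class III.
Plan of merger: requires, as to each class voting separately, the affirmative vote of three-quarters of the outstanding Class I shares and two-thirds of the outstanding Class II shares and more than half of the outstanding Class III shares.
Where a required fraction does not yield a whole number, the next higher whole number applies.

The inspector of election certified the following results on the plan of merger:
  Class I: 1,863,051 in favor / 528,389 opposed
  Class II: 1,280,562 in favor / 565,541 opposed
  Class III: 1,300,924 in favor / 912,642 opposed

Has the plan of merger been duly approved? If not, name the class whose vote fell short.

Class I: 3/4 of 2483587 = 1862690.25, rounded up to 1862691; 1,862,691 required, 1,863,051 in favor — approved.
Class II: 2/3 of 1920243 = 1280162; 1,280,162 required, 1,280,562 in favor — approved.
Class III: a majority of 2602503 is 1301252; 1,301,252 required, 1,300,924 in favor — not approved.

Not approved — the Class III shares did not give the required vote.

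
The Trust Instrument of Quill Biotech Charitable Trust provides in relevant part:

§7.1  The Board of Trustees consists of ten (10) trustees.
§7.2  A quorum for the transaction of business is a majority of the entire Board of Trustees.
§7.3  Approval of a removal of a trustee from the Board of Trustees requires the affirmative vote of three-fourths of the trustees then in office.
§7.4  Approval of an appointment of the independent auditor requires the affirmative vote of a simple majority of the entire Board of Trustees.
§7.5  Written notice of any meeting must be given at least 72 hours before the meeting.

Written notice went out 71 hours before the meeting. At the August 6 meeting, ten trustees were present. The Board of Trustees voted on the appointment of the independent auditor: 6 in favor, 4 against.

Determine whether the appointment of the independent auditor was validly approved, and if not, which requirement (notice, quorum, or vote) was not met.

Invalid — notice requirement not satisfied.

Notice: 71 hours given; 72 required (71 < 72). Not satisfied.
Quorum: 10 present; quorum is 6. Satisfied.
Vote: the appointment of the independent auditor requires a majority of the entire Board of Trustees (10). A majority of 10 is 6, so 6 affirmative votes are needed; 6 voted in favor. Satisfied.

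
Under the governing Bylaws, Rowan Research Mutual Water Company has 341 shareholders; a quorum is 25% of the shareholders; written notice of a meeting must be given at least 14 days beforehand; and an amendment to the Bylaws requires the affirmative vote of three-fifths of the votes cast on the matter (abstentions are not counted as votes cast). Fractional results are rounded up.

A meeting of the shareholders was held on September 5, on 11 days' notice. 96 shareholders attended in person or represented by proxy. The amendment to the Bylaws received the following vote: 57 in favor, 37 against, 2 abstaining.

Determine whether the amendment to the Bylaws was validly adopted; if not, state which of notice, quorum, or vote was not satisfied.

Notice: 11 days given; 14 required. Not satisfied.
Quorum: 25% of 341 = 85.25, rounded up to 86; 96 present. Satisfied.
Vote: requires three-fifths of the votes cast (96 − 2 abstaining = 94); 3/5 of 94 = 56.40, rounded up to 57, so 57 needed; 57 in favor. Satisfied.

Invalid — notice requirement not satisfied.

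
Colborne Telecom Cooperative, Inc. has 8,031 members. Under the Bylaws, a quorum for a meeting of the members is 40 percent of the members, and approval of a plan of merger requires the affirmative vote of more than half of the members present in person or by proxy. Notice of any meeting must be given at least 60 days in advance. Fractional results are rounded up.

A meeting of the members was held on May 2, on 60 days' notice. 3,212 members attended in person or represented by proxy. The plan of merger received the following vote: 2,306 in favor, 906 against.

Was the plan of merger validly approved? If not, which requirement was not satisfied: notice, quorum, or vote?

Notice: 60 days given; 60 required. Satisfied.
Quorum: 40% of 8,031 = 3,212.40, rounded up to 3,213; 3,212 present. Not satisfied.
Vote: requires a majority of those present (3,212); a majority of 3212 is 1607, so 1,607 needed; 2,306 in favor. Satisfied.

Invalid — quorum requirement not satisfied.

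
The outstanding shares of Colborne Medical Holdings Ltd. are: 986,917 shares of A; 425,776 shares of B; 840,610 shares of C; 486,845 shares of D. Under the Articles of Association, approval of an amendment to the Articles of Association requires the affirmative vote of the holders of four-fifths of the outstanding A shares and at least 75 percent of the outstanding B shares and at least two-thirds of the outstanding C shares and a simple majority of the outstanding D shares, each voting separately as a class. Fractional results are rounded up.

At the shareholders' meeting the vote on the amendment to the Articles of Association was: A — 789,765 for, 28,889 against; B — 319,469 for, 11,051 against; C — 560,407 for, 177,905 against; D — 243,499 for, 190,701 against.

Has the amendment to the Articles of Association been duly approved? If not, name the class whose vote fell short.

A: 4/5 of 986917 = 789533.60, rounded up to 789534; 789,534 required, 789,765 in favor — approved.
B: 3/4 of 425776 = 319332; 319,332 required, 319,469 in favor — approved.
C: 2/3 of 840610 = 560406.67, rounded up to 560407; 560,407 required, 560,407 in favor — approved.
D: a majority of 486845 is 243423; 243,423 required, 243,499 in favor — approved.

Approved — every class gave the required vote.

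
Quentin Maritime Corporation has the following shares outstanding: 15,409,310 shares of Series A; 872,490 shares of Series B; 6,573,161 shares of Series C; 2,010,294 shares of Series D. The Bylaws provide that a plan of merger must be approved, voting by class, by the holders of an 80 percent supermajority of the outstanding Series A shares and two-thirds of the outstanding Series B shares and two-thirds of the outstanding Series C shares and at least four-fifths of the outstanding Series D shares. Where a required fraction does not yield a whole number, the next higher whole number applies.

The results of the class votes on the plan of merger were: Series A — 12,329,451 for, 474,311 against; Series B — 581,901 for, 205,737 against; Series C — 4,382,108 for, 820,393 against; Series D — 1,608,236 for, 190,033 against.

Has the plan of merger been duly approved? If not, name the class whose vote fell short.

Approved — every class gave the required vote.

Series A: 4/5 of 15409310 = 12327448; 12,327,448 required, 12,329,451 in favor — approved.
Series B: 2/3 of 872490 = 581660; 581,660 required, 581,901 in favor — approved.
Series C: 2/3 of 6573161 = 4382107.33, rounded up to 4382108; 4,382,108 required, 4,382,108 in favor — approved.
Series D: 4/5 of 2010294 = 1608235.20, rounded up to 1608236; 1,608,236 required, 1,608,236 in favor — approved.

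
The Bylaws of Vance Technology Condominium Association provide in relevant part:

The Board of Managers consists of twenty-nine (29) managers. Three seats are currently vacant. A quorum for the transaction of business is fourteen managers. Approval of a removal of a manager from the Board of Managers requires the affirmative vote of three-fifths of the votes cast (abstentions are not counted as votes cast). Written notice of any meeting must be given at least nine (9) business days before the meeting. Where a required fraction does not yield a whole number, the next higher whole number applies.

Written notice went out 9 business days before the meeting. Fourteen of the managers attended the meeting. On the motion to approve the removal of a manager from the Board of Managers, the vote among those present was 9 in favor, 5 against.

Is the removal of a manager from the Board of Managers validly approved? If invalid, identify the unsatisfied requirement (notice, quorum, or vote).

Valid — all requirements satisfied.

Notice: 9 business days given; 9 required (9 ≥ 9). Satisfied.
Quorum: 14 present; quorum is 14. Satisfied.
Vote: the removal of a manager from the Board of Managers requires three-fifths of the votes cast (14). 3/5 of 14 = 8.40, rounded up to 9, so 9 affirmative votes are needed; 9 voted in favor. Satisfied.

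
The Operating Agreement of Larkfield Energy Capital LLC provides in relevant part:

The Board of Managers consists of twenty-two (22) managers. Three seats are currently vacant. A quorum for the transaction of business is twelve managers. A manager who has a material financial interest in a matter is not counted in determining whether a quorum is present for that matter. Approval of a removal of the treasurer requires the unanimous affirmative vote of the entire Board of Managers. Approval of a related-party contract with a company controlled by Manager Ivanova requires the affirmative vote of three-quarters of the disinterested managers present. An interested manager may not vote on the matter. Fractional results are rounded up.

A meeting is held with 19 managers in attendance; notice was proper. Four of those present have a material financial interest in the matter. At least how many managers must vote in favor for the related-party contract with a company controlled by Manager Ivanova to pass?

12

The related-party contract with a company controlled by Manager Ivanova requires three-fourths of the disinterested managers present (19 − 4 = 15).
3/4 of 15 = 11.25, rounded up to 12.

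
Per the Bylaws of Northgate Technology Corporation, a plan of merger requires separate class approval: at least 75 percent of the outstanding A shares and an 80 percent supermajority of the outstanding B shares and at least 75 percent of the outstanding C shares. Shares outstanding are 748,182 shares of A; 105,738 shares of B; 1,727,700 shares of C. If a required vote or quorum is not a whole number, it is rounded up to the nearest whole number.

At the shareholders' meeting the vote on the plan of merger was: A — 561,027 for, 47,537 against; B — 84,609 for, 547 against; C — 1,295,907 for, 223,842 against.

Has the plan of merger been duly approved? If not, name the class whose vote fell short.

Not approved — the A shares did not give the required vote.

A: 3/4 of 748182 = 561136.50, rounded up to 561137; 561,137 required, 561,027 in favor — not approved.
B: 4/5 of 105738 = 84590.40, rounded up to 84591; 84,591 required, 84,609 in favor — approved.
C: 3/4 of 1727700 = 1295775; 1,295,775 required, 1,295,907 in favor — approved.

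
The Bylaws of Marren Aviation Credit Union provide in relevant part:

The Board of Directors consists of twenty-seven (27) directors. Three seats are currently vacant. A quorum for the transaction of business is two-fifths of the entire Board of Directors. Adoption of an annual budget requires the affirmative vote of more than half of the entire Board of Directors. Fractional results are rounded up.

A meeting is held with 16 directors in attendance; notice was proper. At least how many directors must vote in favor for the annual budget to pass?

The annual budget requires a majority of the entire Board of Directors (27).
A majority of 27 is 14.

14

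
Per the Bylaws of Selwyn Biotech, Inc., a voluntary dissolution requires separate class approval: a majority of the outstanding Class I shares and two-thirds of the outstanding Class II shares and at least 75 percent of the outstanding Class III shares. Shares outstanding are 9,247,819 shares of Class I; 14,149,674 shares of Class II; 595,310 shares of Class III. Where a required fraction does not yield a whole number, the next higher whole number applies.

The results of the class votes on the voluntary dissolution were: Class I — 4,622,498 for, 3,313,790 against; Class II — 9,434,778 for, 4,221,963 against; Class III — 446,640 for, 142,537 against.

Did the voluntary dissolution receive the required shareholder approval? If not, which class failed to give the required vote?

Not approved — the Class I shares did not give the required vote.

Class I: a majority of 9247819 is 4623910; 4,623,910 required, 4,622,498 in favor — not approved.
Class II: 2/3 of 14149674 = 9433116; 9,433,116 required, 9,434,778 in favor — approved.
Class III: 3/4 of 595310 = 446482.50, rounded up to 446483; 446,483 required, 446,640 in favor — approved.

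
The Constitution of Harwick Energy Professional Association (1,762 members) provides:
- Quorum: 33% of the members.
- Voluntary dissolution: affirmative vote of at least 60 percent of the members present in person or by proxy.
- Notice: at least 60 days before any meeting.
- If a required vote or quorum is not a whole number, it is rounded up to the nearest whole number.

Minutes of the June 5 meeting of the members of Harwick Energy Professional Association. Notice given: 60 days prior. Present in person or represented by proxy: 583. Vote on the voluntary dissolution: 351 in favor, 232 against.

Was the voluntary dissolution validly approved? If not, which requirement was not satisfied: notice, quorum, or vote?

Notice: 60 days given; 60 required. Satisfied.
Quorum: 33% of 1,762 = 581.46, rounded up to 582; 583 present. Satisfied.
Vote: requires three-fifths of those present (583); 3/5 of 583 = 349.80, rounded up to 350, so 350 needed; 351 in favor. Satisfied.

Valid — all requirements satisfied.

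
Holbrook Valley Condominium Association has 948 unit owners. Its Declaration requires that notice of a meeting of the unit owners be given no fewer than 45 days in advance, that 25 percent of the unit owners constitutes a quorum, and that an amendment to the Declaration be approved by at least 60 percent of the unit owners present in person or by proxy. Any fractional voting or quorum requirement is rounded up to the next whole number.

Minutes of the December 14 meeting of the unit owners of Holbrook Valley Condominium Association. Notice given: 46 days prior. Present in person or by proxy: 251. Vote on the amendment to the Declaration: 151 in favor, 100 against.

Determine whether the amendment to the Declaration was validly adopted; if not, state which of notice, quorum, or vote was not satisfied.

Notice: 46 days given; 45 required. Satisfied.
Quorum: 25% of 948 = 237; 251 present. Satisfied.
Vote: requires three-fifths of those present (251); 3/5 of 251 = 150.60, rounded up to 151, so 151 needed; 151 in favor. Satisfied.

Valid — all requirements satisfied.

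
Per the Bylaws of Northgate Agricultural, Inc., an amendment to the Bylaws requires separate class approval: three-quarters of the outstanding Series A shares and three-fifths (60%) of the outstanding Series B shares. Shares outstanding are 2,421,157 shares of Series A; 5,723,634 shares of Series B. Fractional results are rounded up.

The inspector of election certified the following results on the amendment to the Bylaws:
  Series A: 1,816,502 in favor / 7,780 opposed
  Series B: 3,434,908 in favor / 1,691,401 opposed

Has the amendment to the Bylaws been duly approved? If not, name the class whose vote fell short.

Approved — every class gave the required vote.

Series A: 3/4 of 2421157 = 1815867.75, rounded up to 1815868; 1,815,868 required, 1,816,502 in favor — approved.
Series B: 3/5 of 5723634 = 3434180.40, rounded up to 3434181; 3,434,181 required, 3,434,908 in favor — approved.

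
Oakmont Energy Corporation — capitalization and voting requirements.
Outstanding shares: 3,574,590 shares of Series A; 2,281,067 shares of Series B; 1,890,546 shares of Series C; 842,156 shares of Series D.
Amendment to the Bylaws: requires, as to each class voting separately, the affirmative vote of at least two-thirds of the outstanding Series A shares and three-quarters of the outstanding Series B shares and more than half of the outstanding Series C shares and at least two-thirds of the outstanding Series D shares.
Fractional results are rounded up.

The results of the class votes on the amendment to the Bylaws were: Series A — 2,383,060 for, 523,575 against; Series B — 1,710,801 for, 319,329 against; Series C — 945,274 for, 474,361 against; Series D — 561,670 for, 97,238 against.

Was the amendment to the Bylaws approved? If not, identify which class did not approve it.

Series A: 2/3 of 3574590 = 2383060; 2,383,060 required, 2,383,060 in favor — approved.
Series B: 3/4 of 2281067 = 1710800.25, rounded up to 1710801; 1,710,801 required, 1,710,801 in favor — approved.
Series C: a majority of 1890546 is 945274; 945,274 required, 945,274 in favor — approved.
Series D: 2/3 of 842156 = 561437.33, rounded up to 561438; 561,438 required, 561,670 in favor — approved.

Approved — every class gave the required vote.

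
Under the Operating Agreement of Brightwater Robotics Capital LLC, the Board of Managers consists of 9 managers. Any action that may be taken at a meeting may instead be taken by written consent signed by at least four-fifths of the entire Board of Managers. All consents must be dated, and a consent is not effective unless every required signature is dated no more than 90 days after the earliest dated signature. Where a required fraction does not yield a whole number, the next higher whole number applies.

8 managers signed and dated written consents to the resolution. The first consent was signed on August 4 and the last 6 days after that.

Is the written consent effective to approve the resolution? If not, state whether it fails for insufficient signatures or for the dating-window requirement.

Effective — both the signature and dating-window requirements are satisfied.

Signatures required: at least four-fifths of 9 — 4/5 of 9 = 7.20, rounded up to 8, so 8 needed; 8 signed. Sufficient.
Dating window: the latest signature is 6 days after the earliest; the limit is 90 days. Within the window.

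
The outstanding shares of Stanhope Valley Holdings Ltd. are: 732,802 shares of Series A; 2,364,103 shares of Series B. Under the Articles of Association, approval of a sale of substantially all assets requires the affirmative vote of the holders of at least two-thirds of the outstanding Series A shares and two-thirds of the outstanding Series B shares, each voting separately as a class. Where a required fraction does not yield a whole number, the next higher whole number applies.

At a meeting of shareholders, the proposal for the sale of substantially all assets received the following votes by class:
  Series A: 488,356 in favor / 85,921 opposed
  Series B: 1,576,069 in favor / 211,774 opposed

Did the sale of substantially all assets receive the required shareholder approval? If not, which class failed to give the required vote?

Not approved — the Series A shares did not give the required vote.

Series A: 2/3 of 732802 = 488534.67, rounded up to 488535; 488,535 required, 488,356 in favor — not approved.
Series B: 2/3 of 2364103 = 1576068.67, rounded up to 1576069; 1,576,069 required, 1,576,069 in favor — approved.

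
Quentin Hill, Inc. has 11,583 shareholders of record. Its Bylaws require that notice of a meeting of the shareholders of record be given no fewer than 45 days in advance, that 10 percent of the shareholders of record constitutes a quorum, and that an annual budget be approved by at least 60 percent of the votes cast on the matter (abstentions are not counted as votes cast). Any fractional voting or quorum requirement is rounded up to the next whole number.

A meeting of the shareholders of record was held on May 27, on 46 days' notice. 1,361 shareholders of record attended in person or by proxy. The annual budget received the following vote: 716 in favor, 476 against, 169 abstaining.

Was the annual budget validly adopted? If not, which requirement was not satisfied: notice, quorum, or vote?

Notice: 46 days given; 45 required. Satisfied.
Quorum: 10% of 11,583 = 1,158.30, rounded up to 1,159; 1,361 present. Satisfied.
Vote: requires three-fifths of the votes cast (1,361 − 169 abstaining = 1,192); 3/5 of 1192 = 715.20, rounded up to 716, so 716 needed; 716 in favor. Satisfied.

Valid — all requirements satisfied.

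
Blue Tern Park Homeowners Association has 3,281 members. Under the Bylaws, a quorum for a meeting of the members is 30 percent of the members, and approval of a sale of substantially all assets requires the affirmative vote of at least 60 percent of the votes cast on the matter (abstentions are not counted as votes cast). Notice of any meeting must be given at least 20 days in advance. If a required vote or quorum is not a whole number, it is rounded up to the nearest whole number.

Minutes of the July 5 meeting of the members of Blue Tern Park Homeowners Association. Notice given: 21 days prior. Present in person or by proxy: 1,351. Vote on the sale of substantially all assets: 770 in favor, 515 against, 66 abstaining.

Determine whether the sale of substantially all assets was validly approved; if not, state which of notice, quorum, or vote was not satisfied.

Invalid — vote requirement not satisfied.

Notice: 21 days given; 20 required. Satisfied.
Quorum: 30% of 3,281 = 984.30, rounded up to 985; 1,351 present. Satisfied.
Vote: requires three-fifths of the votes cast (1,351 − 66 abstaining = 1,285); 3/5 of 1285 = 771, so 771 needed; 770 in favor. Not satisfied.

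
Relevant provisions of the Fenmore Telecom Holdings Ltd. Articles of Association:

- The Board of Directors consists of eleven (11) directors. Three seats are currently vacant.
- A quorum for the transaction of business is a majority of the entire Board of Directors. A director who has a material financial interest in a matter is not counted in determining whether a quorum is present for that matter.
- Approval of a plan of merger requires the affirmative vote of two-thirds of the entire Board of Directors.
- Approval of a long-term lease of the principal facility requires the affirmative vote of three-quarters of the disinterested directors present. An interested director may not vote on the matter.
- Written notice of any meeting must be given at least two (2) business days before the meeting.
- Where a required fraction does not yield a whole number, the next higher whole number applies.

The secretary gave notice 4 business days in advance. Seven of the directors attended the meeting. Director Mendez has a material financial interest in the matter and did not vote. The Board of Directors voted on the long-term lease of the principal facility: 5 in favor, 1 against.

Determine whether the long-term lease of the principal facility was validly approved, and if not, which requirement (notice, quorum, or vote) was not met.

Notice: 4 business days given; 2 required (4 ≥ 2). Satisfied.
Quorum: 7 present, but the 1 interested director does not count, leaving 6. Quorum is 6. Satisfied.
Vote: the long-term lease of the principal facility requires three-fourths of the disinterested directors present (7 − 1 = 6). 3/4 of 6 = 4.50, rounded up to 5, so 5 affirmative votes are needed; 5 voted in favor. Satisfied.

Valid — all requirements satisfied.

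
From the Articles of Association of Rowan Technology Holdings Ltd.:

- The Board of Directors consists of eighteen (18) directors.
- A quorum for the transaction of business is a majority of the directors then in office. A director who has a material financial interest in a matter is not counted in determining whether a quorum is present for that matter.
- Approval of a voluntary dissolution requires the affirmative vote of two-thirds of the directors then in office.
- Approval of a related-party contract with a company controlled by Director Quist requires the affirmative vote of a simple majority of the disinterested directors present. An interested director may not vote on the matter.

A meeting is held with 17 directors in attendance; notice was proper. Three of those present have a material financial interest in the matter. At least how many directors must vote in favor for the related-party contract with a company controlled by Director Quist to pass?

The related-party contract with a company controlled by Director Quist requires a majority of the disinterested directors present (17 − 3 = 14).
A majority of 14 is 8.

8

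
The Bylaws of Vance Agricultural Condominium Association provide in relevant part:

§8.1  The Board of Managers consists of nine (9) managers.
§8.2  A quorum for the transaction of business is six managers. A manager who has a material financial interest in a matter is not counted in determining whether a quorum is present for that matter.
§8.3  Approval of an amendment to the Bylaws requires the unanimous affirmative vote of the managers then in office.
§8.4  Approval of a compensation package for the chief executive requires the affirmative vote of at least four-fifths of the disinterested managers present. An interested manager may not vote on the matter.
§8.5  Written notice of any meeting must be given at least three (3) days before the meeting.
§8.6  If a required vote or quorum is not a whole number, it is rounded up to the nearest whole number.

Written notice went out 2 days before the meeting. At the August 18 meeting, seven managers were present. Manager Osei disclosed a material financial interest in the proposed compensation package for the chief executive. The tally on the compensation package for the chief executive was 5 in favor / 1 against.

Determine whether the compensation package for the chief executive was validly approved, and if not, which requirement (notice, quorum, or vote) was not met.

Invalid — notice requirement not satisfied.

Notice: 2 days given; 3 required (2 < 3). Not satisfied.
Quorum: 7 present, but the 1 interested manager does not count, leaving 6. Quorum is 6. Satisfied.
Vote: the compensation package for the chief executive requires four-fifths of the disinterested managers present (7 − 1 = 6). 4/5 of 6 = 4.80, rounded up to 5, so 5 affirmative votes are needed; 5 voted in favor. Satisfied.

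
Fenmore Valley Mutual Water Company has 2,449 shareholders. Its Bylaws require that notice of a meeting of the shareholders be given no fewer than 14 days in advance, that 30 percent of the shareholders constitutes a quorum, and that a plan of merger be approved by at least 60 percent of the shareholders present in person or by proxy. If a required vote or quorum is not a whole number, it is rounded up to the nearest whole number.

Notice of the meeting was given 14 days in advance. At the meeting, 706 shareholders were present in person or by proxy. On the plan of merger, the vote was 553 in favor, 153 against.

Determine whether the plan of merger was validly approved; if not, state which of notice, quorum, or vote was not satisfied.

Invalid — quorum requirement not satisfied.

Notice: 14 days given; 14 required. Satisfied.
Quorum: 30% of 2,449 = 734.70, rounded up to 735; 706 present. Not satisfied.
Vote: requires three-fifths of those present (706); 3/5 of 706 = 423.60, rounded up to 424, so 424 needed; 553 in favor. Satisfied.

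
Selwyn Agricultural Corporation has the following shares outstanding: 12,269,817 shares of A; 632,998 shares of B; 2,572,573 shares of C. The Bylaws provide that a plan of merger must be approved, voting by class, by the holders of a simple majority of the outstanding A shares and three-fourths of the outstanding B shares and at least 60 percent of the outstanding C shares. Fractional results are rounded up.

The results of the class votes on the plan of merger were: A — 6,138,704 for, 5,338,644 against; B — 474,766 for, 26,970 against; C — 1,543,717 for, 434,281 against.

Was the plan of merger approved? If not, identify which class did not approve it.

A: a majority of 12269817 is 6134909; 6,134,909 required, 6,138,704 in favor — approved.
B: 3/4 of 632998 = 474748.50, rounded up to 474749; 474,749 required, 474,766 in favor — approved.
C: 3/5 of 2572573 = 1543543.80, rounded up to 1543544; 1,543,544 required, 1,543,717 in favor — approved.

Approved — every class gave the required vote.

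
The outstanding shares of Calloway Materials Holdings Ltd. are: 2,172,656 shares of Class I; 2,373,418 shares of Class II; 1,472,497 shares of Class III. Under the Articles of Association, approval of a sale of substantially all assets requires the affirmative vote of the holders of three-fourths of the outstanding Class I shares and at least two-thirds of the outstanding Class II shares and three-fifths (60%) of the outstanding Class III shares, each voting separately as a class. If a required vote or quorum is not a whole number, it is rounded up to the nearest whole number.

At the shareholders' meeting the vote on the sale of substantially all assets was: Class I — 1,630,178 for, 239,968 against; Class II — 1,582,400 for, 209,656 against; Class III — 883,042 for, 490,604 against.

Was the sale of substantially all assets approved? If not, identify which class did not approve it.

Not approved — the Class III shares did not give the required vote.

Class I: 3/4 of 2172656 = 1629492; 1,629,492 required, 1,630,178 in favor — approved.
Class II: 2/3 of 2373418 = 1582278.67, rounded up to 1582279; 1,582,279 required, 1,582,400 in favor — approved.
Class III: 3/5 of 1472497 = 883498.20, rounded up to 883499; 883,499 required, 883,042 in favor — not approved.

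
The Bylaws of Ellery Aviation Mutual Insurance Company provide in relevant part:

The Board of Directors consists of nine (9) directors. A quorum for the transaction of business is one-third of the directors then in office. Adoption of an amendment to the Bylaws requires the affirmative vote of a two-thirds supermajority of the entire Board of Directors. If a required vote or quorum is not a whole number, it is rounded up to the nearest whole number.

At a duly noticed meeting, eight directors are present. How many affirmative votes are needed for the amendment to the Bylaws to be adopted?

The amendment to the Bylaws requires two-thirds of the entire Board of Directors (9).
2/3 of 9 = 6.

6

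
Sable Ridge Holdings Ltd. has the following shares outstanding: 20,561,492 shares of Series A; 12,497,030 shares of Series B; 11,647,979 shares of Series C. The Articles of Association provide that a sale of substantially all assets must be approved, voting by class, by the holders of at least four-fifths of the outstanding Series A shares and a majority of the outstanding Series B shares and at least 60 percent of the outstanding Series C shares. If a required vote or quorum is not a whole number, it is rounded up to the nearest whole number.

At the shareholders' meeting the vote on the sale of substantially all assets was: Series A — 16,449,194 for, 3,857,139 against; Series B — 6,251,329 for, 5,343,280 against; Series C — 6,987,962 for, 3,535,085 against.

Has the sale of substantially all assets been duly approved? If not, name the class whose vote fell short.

Not approved — the Series C shares did not give the required vote.

Series A: 4/5 of 20561492 = 16449193.60, rounded up to 16449194; 16,449,194 required, 16,449,194 in favor — approved.
Series B: a majority of 12497030 is 6248516; 6,248,516 required, 6,251,329 in favor — approved.
Series C: 3/5 of 11647979 = 6988787.40, rounded up to 6988788; 6,988,788 required, 6,987,962 in favor — not approved.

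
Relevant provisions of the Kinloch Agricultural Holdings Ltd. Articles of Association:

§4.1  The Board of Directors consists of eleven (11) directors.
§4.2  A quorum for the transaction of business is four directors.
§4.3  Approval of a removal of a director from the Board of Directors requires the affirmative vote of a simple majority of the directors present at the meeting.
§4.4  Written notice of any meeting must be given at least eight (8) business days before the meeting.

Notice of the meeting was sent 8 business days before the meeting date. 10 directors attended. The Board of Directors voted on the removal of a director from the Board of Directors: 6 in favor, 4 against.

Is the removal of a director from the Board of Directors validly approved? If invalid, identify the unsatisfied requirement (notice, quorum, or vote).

Valid — all requirements satisfied.

Notice: 8 business days given; 8 required (8 ≥ 8). Satisfied.
Quorum: 10 present; quorum is 4. Satisfied.
Vote: the removal of a director from the Board of Directors requires a majority of the directors present (10). A majority of 10 is 6, so 6 affirmative votes are needed; 6 voted in favor. Satisfied.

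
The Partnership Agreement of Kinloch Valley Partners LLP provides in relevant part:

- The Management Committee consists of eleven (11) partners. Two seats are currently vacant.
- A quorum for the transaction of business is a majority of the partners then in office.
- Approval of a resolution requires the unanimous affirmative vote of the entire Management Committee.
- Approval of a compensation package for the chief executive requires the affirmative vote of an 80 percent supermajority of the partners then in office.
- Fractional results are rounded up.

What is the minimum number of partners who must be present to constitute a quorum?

5

A majority of 9 is 5.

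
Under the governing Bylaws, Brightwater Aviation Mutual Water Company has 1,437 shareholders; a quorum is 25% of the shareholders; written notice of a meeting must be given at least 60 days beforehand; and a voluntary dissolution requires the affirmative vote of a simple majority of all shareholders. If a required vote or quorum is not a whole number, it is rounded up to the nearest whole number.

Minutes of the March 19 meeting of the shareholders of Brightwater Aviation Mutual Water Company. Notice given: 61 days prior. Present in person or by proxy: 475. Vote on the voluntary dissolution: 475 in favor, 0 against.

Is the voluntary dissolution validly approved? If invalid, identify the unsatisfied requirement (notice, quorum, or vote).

Notice: 61 days given; 60 required. Satisfied.
Quorum: 25% of 1,437 = 359.25, rounded up to 360; 475 present. Satisfied.
Vote: requires a majority of all shareholders (1,437); a majority of 1437 is 719, so 719 needed; 475 in favor. Not satisfied.

Invalid — vote requirement not satisfied.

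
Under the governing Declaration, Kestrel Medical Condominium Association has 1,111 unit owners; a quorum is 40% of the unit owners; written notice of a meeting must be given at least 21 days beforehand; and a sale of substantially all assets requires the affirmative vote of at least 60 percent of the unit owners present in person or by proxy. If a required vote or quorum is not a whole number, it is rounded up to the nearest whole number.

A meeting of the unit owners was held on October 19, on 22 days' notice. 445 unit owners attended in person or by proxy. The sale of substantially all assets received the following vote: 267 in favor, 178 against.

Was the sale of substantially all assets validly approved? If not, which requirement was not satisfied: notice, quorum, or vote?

Notice: 22 days given; 21 required. Satisfied.
Quorum: 40% of 1,111 = 444.40, rounded up to 445; 445 present. Satisfied.
Vote: requires three-fifths of those present (445); 3/5 of 445 = 267, so 267 needed; 267 in favor. Satisfied.

Valid — all requirements satisfied.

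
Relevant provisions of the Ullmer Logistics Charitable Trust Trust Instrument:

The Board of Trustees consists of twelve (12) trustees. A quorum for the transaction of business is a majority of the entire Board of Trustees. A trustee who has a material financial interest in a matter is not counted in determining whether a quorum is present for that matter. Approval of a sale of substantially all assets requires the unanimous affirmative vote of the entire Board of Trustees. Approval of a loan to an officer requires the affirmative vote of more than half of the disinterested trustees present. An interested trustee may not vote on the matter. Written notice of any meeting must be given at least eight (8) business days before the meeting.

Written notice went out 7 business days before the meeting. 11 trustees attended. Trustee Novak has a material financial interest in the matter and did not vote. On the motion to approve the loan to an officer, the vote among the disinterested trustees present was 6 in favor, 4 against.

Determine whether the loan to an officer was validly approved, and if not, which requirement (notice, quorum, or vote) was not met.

Invalid — notice requirement not satisfied.

Notice: 7 business days given; 8 required (7 < 8). Not satisfied.
Quorum: 11 present, but the 1 interested trustee does not count, leaving 10. Quorum is 7. Satisfied.
Vote: the loan to an officer requires a majority of the disinterested trustees present (11 − 1 = 10). A majority of 10 is 6, so 6 affirmative votes are needed; 6 voted in favor. Satisfied.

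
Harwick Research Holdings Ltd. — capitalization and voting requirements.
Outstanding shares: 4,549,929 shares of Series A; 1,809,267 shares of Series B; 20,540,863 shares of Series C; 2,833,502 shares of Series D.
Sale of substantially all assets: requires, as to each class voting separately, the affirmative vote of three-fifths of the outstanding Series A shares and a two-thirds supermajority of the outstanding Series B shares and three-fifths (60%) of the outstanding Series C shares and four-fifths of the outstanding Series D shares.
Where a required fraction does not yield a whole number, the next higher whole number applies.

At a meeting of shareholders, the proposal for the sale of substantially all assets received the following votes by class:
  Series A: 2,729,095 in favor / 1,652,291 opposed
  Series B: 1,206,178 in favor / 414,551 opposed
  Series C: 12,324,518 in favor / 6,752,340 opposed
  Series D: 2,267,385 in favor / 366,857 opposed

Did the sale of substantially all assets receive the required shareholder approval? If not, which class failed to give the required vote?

Series A: 3/5 of 4549929 = 2729957.40, rounded up to 2729958; 2,729,958 required, 2,729,095 in favor — not approved.
Series B: 2/3 of 1809267 = 1206178; 1,206,178 required, 1,206,178 in favor — approved.
Series C: 3/5 of 20540863 = 12324517.80, rounded up to 12324518; 12,324,518 required, 12,324,518 in favor — approved.
Series D: 4/5 of 2833502 = 2266801.60, rounded up to 2266802; 2,266,802 required, 2,267,385 in favor — approved.

Not approved — the Series A shares did not give the required vote.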